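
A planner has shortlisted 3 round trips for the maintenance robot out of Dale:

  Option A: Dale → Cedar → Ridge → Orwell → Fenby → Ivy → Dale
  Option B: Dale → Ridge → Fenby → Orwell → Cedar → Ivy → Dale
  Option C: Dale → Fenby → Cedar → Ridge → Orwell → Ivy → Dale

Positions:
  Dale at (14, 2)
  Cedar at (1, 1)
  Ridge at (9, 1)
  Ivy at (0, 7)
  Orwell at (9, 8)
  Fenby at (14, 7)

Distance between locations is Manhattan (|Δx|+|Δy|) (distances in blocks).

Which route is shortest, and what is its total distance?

64 blocks — Option B is the shortest.

Option A: 14 + 8 + 7 + 6 + 14 + 19 = 68
Option B: 6 + 11 + 6 + 15 + 7 + 19 = 64
Option C: 5 + 19 + 8 + 7 + 10 + 19 = 68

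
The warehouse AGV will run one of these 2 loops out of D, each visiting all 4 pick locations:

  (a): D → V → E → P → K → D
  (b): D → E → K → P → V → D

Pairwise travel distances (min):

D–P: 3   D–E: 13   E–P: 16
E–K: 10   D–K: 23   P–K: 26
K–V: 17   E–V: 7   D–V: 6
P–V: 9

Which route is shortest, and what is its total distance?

64 min — (b) is the shortest.

(a): 6 + 7 + 16 + 26 + 23 = 78
(b): 13 + 10 + 26 + 9 + 6 = 64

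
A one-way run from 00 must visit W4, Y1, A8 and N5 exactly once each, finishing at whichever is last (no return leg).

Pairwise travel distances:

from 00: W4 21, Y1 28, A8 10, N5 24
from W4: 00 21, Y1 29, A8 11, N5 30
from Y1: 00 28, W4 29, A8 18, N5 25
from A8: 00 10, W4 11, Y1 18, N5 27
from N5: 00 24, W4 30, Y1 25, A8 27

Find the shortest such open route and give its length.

Minimum one-way distance = 75.

There are 4! = 24 possible orderings.
00 → W4 → Y1 → A8 → N5: 21+29+18+27 = 95
00 → W4 → Y1 → N5 → A8: 21+29+25+27 = 102
00 → W4 → A8 → Y1 → N5: 21+11+18+25 = 75
00 → W4 → A8 → N5 → Y1: 21+11+27+25 = 84
00 → W4 → N5 → Y1 → A8: 21+30+25+18 = 94
00 → W4 → N5 → A8 → Y1: 21+30+27+18 = 96
00 → Y1 → W4 → A8 → N5: 28+29+11+27 = 95
00 → Y1 → W4 → N5 → A8: 28+29+30+27 = 114
00 → Y1 → A8 → W4 → N5: 28+18+11+30 = 87
00 → Y1 → A8 → N5 → W4: 28+18+27+30 = 103
00 → Y1 → N5 → W4 → A8: 28+25+30+11 = 94
00 → Y1 → N5 → A8 → W4: 28+25+27+11 = 91
00 → A8 → W4 → Y1 → N5: 10+11+29+25 = 75
00 → A8 → W4 → N5 → Y1: 10+11+30+25 = 76
… (10 more)
The minimum is 75.
One shortest path: 00 → W4 → A8 → Y1 → N5.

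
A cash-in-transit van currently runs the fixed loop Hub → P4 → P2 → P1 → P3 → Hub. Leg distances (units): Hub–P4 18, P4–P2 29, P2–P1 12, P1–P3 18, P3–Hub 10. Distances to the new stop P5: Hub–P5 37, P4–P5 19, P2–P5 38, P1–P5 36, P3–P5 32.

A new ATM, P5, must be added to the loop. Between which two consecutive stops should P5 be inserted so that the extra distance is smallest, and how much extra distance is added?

Insertion cost between consecutive stops i–j is d(i,P5) + d(P5,j) − d(i,j):
  between Hub and P4: 37 + 19 − 18 = 38
  between P4 and P2: 19 + 38 − 29 = 28
  between P2 and P1: 38 + 36 − 12 = 62
  between P1 and P3: 36 + 32 − 18 = 50
  between P3 and Hub: 32 + 37 − 10 = 59
Cheapest insertion is between P4 and P2, adding 28.
New total = 87 + 28 = 115.

Minimum extra distance: 28, inserting P5 between P4 and P2.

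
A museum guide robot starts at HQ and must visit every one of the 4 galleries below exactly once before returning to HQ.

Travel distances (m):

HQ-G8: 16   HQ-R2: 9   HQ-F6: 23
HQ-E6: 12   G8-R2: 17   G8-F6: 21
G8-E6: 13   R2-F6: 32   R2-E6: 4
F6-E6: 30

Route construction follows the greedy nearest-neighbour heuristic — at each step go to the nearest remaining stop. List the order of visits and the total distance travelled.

HQ → [R2:9 / E6:12 / G8:16 / F6:23] → R2 (9)
R2 → [E6:4 / G8:17 / F6:32] → E6 (4)
E6 → [G8:13 / F6:30] → G8 (13)
G8 → [F6:21] → F6 (21)
Return F6→HQ: 23.
Total = 9 + 4 + 13 + 21 + 23 = 70.

70 m along HQ → R2 → E6 → G8 → F6 → HQ.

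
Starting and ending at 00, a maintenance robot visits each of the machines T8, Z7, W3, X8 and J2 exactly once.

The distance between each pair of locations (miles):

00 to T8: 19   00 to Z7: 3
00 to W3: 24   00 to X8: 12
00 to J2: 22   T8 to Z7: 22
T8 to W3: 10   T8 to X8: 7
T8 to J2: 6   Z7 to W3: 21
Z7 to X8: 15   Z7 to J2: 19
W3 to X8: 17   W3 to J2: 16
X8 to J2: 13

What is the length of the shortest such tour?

00 → T8 → Z7 → W3 → X8 → J2 → 00: 19+22+21+17+13+22 = 114
00 → T8 → Z7 → W3 → J2 → X8 → 00: 19+22+21+16+13+12 = 103
00 → T8 → Z7 → X8 → W3 → J2 → 00: 19+22+15+17+16+22 = 111
00 → T8 → Z7 → X8 → J2 → W3 → 00: 19+22+15+13+16+24 = 109
00 → T8 → Z7 → J2 → W3 → X8 → 00: 19+22+19+16+17+12 = 105
00 → T8 → Z7 → J2 → X8 → W3 → 00: 19+22+19+13+17+24 = 114
00 → T8 → W3 → Z7 → X8 → J2 → 00: 19+10+21+15+13+22 = 100
00 → T8 → W3 → Z7 → J2 → X8 → 00: 19+10+21+19+13+12 = 94
00 → T8 → W3 → X8 → Z7 → J2 → 00: 19+10+17+15+19+22 = 102
00 → T8 → W3 → X8 → J2 → Z7 → 00: 19+10+17+13+19+3 = 81
00 → T8 → W3 → J2 → Z7 → X8 → 00: 19+10+16+19+15+12 = 91
00 → T8 → W3 → J2 → X8 → Z7 → 00: 19+10+16+13+15+3 = 76
00 → T8 → X8 → Z7 → W3 → J2 → 00: 19+7+15+21+16+22 = 100
00 → T8 → X8 → Z7 → J2 → W3 → 00: 19+7+15+19+16+24 = 100
… (46 more)
00 → Z7 → W3 → T8 → J2 → X8 → 00: 3+21+10+6+13+12 = 65  ← best
The minimum is 65.
One optimal route: 00 → Z7 → W3 → T8 → J2 → X8 → 00 (or its reverse).

65 miles — the shortest possible round trip.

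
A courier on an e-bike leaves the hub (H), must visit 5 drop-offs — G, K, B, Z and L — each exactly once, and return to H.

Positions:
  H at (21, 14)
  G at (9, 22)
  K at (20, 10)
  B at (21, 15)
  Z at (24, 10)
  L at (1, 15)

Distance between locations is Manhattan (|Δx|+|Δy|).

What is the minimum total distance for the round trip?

There are 60 distinct closed tours to check (reversals are equivalent).
H-G-K-B-Z-L-H: 20+23+6+8+28+21 = 106
H-G-K-B-L-Z-H: 20+23+6+20+28+7 = 104
H-G-K-Z-B-L-H: 20+23+4+8+20+21 = 96
H-G-K-Z-L-B-H: 20+23+4+28+20+1 = 96
H-G-K-L-B-Z-H: 20+23+24+20+8+7 = 102
H-G-K-L-Z-B-H: 20+23+24+28+8+1 = 104
H-G-B-K-Z-L-H: 20+19+6+4+28+21 = 98
H-G-B-K-L-Z-H: 20+19+6+24+28+7 = 104
H-G-B-Z-K-L-H: 20+19+8+4+24+21 = 96
H-G-B-Z-L-K-H: 20+19+8+28+24+5 = 104
H-G-B-L-K-Z-H: 20+19+20+24+4+7 = 94
H-G-B-L-Z-K-H: 20+19+20+28+4+5 = 96
H-G-Z-K-B-L-H: 20+27+4+6+20+21 = 98
H-G-Z-K-L-B-H: 20+27+4+24+20+1 = 96
… (46 more)
H-B-G-L-K-Z-H: 1+19+15+24+4+7 = 70  ← best
The minimum is 70.
One optimal route: H → B → G → L → K → Z → H (or its reverse).

Shortest round trip = 70.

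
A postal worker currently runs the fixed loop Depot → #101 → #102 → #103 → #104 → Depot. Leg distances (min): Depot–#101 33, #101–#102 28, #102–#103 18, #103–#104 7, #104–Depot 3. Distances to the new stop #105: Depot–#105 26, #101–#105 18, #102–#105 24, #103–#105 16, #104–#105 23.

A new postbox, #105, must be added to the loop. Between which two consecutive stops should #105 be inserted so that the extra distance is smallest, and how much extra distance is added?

+11 min — insert #105 between Depot and #101.

Insertion cost between consecutive stops i–j is d(i,#105) + d(#105,j) − d(i,j):
  between Depot and #101: 26 + 18 − 33 = 11
  between #101 and #102: 18 + 24 − 28 = 14
  between #102 and #103: 24 + 16 − 18 = 22
  between #103 and #104: 16 + 23 − 7 = 32
  between #104 and Depot: 23 + 26 − 3 = 46
Cheapest insertion is between Depot and #101, adding 11.
New total = 89 + 11 = 100.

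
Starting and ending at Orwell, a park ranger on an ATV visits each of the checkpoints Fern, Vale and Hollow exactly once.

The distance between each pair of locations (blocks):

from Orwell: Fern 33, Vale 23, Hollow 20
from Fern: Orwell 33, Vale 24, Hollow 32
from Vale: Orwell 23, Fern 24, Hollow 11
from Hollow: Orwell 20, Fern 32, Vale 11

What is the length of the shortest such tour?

Orwell-Fern-Vale-Hollow-Orwell: 33+24+11+20 = 88
Orwell-Fern-Hollow-Vale-Orwell: 33+32+11+23 = 99
Orwell-Vale-Fern-Hollow-Orwell: 23+24+32+20 = 99
The minimum is 88.
One optimal route: Orwell → Fern → Vale → Hollow → Orwell (or its reverse).

Shortest round trip = 88 blocks.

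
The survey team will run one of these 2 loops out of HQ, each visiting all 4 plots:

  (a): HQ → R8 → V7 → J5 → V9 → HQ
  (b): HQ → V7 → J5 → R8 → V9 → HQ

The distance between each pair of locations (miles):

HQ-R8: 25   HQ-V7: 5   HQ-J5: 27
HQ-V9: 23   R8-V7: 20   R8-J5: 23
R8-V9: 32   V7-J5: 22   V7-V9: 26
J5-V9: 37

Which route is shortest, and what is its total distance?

(a): 25 + 20 + 22 + 37 + 23 = 127
(b): 5 + 22 + 23 + 32 + 23 = 105

Shortest is (b), total 105 miles.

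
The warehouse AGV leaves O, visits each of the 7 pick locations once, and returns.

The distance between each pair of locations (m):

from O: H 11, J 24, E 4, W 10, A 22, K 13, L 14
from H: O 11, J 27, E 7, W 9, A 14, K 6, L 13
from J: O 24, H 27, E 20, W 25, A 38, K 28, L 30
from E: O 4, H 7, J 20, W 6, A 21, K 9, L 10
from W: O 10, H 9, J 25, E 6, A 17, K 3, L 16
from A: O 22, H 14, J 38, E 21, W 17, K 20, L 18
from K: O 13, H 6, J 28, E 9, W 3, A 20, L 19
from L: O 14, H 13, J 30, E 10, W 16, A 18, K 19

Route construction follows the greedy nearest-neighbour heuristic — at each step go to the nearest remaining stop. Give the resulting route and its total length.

Total distance 112 m via the nearest-neighbour route O → E → W → K → H → L → A → J → O.

From O: distances to unvisited — E=4, W=10, H=11, K=13, L=14, A=22, J=24. Nearest is E (4).
From E: distances to unvisited — W=6, H=7, K=9, L=10, J=20, A=21. Nearest is W (6).
From W: distances to unvisited — K=3, H=9, L=16, A=17, J=25. Nearest is K (3).
From K: distances to unvisited — H=6, L=19, A=20, J=28. Nearest is H (6).
From H: distances to unvisited — L=13, A=14, J=27. Nearest is L (13).
From L: distances to unvisited — A=18, J=30. Nearest is A (18).
From A: distances to unvisited — J=38. Nearest is J (38).
Return J→O: 24.
Total = 4 + 6 + 3 + 6 + 13 + 18 + 38 + 24 = 112.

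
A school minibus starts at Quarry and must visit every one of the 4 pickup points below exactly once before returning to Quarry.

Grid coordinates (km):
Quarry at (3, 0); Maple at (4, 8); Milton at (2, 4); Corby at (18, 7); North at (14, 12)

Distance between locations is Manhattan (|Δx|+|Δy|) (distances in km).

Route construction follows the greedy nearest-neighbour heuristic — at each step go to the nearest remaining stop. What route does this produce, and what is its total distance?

56 km along Quarry → Milton → Maple → North → Corby → Quarry.

At Quarry the remaining stops are Milton 5, Maple 9, Corby 22, North 23; go to Milton.
At Milton the remaining stops are Maple 6, Corby 19, North 20; go to Maple.
At Maple the remaining stops are North 14, Corby 15; go to North.
At North the remaining stops are Corby 9; go to Corby.
Return Corby→Quarry: 22.
Total = 5 + 6 + 14 + 9 + 22 = 56.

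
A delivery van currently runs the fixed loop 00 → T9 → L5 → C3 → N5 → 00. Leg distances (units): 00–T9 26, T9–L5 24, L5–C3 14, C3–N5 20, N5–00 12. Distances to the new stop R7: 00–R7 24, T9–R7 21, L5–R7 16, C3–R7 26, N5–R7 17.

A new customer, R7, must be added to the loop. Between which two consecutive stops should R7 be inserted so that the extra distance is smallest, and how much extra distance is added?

Adding 13 by placing R7 on the T9–L5 leg.

Insertion cost between consecutive stops i–j is d(i,R7) + d(R7,j) − d(i,j):
  between 00 and T9: 24 + 21 − 26 = 19
  between T9 and L5: 21 + 16 − 24 = 13
  between L5 and C3: 16 + 26 − 14 = 28
  between C3 and N5: 26 + 17 − 20 = 23
  between N5 and 00: 17 + 24 − 12 = 29
Cheapest insertion is between T9 and L5, adding 13.
New total = 96 + 13 = 109.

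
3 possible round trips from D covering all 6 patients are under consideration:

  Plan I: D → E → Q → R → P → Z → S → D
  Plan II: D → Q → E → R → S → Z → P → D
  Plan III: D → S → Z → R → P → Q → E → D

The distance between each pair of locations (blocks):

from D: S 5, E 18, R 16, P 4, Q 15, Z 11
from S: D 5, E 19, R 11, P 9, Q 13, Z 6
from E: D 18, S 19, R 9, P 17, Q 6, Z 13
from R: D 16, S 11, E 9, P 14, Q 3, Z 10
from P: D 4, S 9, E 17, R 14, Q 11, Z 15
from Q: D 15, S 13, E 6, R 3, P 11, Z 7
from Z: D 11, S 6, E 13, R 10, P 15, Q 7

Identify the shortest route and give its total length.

Shortest is Plan II, total 66 blocks.

Plan I: 18 + 6 + 3 + 14 + 15 + 6 + 5 = 67
Plan II: 15 + 6 + 9 + 11 + 6 + 15 + 4 = 66
Plan III: 5 + 6 + 10 + 14 + 11 + 6 + 18 = 70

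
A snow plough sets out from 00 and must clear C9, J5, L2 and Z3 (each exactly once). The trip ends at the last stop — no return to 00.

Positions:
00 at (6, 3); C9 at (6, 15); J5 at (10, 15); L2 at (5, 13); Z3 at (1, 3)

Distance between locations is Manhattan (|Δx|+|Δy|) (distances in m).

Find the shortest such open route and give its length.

There are 4! = 24 possible orderings.
00 → C9 → J5 → L2 → Z3: 12+4+7+14 = 37
00 → C9 → J5 → Z3 → L2: 12+4+21+14 = 51
00 → C9 → L2 → J5 → Z3: 12+3+7+21 = 43
00 → C9 → L2 → Z3 → J5: 12+3+14+21 = 50
00 → C9 → Z3 → J5 → L2: 12+17+21+7 = 57
00 → C9 → Z3 → L2 → J5: 12+17+14+7 = 50
00 → J5 → C9 → L2 → Z3: 16+4+3+14 = 37
00 → J5 → C9 → Z3 → L2: 16+4+17+14 = 51
00 → J5 → L2 → C9 → Z3: 16+7+3+17 = 43
00 → J5 → L2 → Z3 → C9: 16+7+14+17 = 54
00 → J5 → Z3 → C9 → L2: 16+21+17+3 = 57
00 → J5 → Z3 → L2 → C9: 16+21+14+3 = 54
00 → L2 → C9 → J5 → Z3: 11+3+4+21 = 39
00 → L2 → C9 → Z3 → J5: 11+3+17+21 = 52
… (10 more)
00 → Z3 → L2 → C9 → J5: 5+14+3+4 = 26  ← best
The minimum is 26.
One shortest path: 00 → Z3 → L2 → C9 → J5.

Shortest open route: 26 m.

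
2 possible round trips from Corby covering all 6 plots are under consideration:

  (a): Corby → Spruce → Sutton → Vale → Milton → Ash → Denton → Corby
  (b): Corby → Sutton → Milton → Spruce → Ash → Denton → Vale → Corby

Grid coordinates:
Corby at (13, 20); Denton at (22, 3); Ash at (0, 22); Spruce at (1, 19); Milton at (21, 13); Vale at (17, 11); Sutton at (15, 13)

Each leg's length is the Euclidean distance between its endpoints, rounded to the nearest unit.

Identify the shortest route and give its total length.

(a): 12 + 15 + 3 + 4 + 23 + 29 + 19 = 105
(b): 7 + 6 + 21 + 3 + 29 + 9 + 10 = 85

85 — (b) is the shortest.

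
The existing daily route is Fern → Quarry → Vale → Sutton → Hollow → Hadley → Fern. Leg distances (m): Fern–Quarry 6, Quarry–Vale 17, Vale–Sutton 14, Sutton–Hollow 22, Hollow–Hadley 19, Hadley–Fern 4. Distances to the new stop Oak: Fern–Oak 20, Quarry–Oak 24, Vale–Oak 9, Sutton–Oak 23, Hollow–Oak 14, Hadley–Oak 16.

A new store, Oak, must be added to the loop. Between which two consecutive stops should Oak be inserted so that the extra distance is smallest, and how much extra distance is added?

Insertion cost between consecutive stops i–j is d(i,Oak) + d(Oak,j) − d(i,j):
  between Fern and Quarry: 20 + 24 − 6 = 38
  between Quarry and Vale: 24 + 9 − 17 = 16
  between Vale and Sutton: 9 + 23 − 14 = 18
  between Sutton and Hollow: 23 + 14 − 22 = 15
  between Hollow and Hadley: 14 + 16 − 19 = 11
  between Hadley and Fern: 16 + 20 − 4 = 32
Cheapest insertion is between Hollow and Hadley, adding 11.
New total = 82 + 11 = 93.

Adding 11 m by placing Oak on the Hollow–Hadley leg.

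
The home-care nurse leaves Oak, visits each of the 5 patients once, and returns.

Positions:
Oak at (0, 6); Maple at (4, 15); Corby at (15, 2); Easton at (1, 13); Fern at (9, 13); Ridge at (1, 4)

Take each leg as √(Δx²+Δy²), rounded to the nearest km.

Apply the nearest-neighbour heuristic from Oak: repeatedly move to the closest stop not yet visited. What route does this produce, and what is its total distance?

Total distance 49 km via the nearest-neighbour route Oak → Ridge → Easton → Maple → Fern → Corby → Oak.

At Oak the remaining stops are Ridge 2, Easton 7, Maple 10, Fern 11, Corby 16; go to Ridge.
At Ridge the remaining stops are Easton 9, Maple 11, Fern 12, Corby 14; go to Easton.
At Easton the remaining stops are Maple 4, Fern 8, Corby 18; go to Maple.
At Maple the remaining stops are Fern 5, Corby 17; go to Fern.
At Fern the remaining stops are Corby 13; go to Corby.
Return Corby→Oak: 16.
Total = 2 + 9 + 4 + 5 + 13 + 16 = 49.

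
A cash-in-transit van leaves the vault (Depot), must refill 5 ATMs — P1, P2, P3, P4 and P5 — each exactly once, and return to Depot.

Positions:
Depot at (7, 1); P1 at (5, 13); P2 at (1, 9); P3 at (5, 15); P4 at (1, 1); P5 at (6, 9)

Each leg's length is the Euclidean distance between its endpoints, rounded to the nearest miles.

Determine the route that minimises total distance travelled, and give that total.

There are 60 distinct closed tours to check (reversals are equivalent).
Depot - P1 - P2 - P3 - P4 - P5 - Depot: 12+6+7+15+9+8 = 57
Depot - P1 - P2 - P3 - P5 - P4 - Depot: 12+6+7+6+9+6 = 46
Depot - P1 - P2 - P4 - P3 - P5 - Depot: 12+6+8+15+6+8 = 55
Depot - P1 - P2 - P4 - P5 - P3 - Depot: 12+6+8+9+6+14 = 55
Depot - P1 - P2 - P5 - P3 - P4 - Depot: 12+6+5+6+15+6 = 50
Depot - P1 - P2 - P5 - P4 - P3 - Depot: 12+6+5+9+15+14 = 61
Depot - P1 - P3 - P2 - P4 - P5 - Depot: 12+2+7+8+9+8 = 46
Depot - P1 - P3 - P2 - P5 - P4 - Depot: 12+2+7+5+9+6 = 41
Depot - P1 - P3 - P4 - P2 - P5 - Depot: 12+2+15+8+5+8 = 50
Depot - P1 - P3 - P4 - P5 - P2 - Depot: 12+2+15+9+5+10 = 53
Depot - P1 - P3 - P5 - P2 - P4 - Depot: 12+2+6+5+8+6 = 39
Depot - P1 - P3 - P5 - P4 - P2 - Depot: 12+2+6+9+8+10 = 47
Depot - P1 - P4 - P2 - P3 - P5 - Depot: 12+13+8+7+6+8 = 54
Depot - P1 - P4 - P2 - P5 - P3 - Depot: 12+13+8+5+6+14 = 58
… (46 more)
Depot - P4 - P2 - P3 - P1 - P5 - Depot: 6+8+7+2+4+8 = 35  ← best
The minimum is 35.
One optimal route: Depot → P4 → P2 → P3 → P1 → P5 → Depot (or its reverse).

Shortest round trip = 35 miles.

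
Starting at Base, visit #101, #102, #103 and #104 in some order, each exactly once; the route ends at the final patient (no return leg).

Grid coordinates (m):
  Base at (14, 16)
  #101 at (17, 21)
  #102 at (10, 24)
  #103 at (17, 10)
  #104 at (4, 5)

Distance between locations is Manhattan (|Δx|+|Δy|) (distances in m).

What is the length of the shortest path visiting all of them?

51 m — the minimum one-way total.

There are 4! = 24 possible orderings.
Base → #101 → #102 → #103 → #104: 8+10+21+18 = 57
Base → #101 → #102 → #104 → #103: 8+10+25+18 = 61
Base → #101 → #103 → #102 → #104: 8+11+21+25 = 65
Base → #101 → #103 → #104 → #102: 8+11+18+25 = 62
Base → #101 → #104 → #102 → #103: 8+29+25+21 = 83
Base → #101 → #104 → #103 → #102: 8+29+18+21 = 76
Base → #102 → #101 → #103 → #104: 12+10+11+18 = 51
Base → #102 → #101 → #104 → #103: 12+10+29+18 = 69
Base → #102 → #103 → #101 → #104: 12+21+11+29 = 73
Base → #102 → #103 → #104 → #101: 12+21+18+29 = 80
Base → #102 → #104 → #101 → #103: 12+25+29+11 = 77
Base → #102 → #104 → #103 → #101: 12+25+18+11 = 66
Base → #103 → #101 → #102 → #104: 9+11+10+25 = 55
Base → #103 → #101 → #104 → #102: 9+11+29+25 = 74
… (10 more)
The minimum is 51.
One shortest path: Base → #102 → #101 → #103 → #104.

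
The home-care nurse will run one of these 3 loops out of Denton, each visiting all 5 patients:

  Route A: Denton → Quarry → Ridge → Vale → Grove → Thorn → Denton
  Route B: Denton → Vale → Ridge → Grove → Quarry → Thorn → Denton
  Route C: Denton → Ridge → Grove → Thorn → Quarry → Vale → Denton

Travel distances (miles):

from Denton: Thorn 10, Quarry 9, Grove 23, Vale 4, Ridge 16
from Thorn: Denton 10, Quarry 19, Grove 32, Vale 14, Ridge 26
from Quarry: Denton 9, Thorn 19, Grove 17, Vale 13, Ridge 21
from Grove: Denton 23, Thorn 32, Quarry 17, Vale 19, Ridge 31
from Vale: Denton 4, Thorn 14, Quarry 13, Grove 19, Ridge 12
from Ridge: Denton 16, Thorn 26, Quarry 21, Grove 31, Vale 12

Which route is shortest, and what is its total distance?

Route A: 9 + 21 + 12 + 19 + 32 + 10 = 103
Route B: 4 + 12 + 31 + 17 + 19 + 10 = 93
Route C: 16 + 31 + 32 + 19 + 13 + 4 = 115

93 miles — Route B is the shortest.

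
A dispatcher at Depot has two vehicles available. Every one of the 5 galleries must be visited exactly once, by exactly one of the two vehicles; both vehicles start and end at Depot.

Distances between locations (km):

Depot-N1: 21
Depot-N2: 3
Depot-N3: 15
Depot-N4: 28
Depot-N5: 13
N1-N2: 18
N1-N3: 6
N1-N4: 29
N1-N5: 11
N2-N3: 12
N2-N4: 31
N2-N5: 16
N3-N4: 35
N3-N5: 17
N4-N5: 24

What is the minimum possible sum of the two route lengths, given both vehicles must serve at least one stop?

90 km — the smallest possible combined total.

There are 2^4 − 1 = 15 ways to divide the 5 stops into two non-empty groups. For each, the best each vehicle can do is its own shortest tour through its group:
  {N1} + {N2, N3, N4, N5}: 42 + 84 = 126
  {N2} + {N1, N3, N4, N5}: 6 + 84 = 90
  {N1, N2} + {N3, N4, N5}: 42 + 84 = 126
  {N3} + {N1, N2, N4, N5}: 30 + 84 = 114
  {N1, N3} + {N2, N4, N5}: 42 + 71 = 113
  {N2, N3} + {N1, N4, N5}: 30 + 81 = 111
  … (15 splits in total)
Best: vehicle 1 Depot → N2 → Depot = 6; vehicle 2 Depot → N3 → N1 → N5 → N4 → Depot = 84; combined 90.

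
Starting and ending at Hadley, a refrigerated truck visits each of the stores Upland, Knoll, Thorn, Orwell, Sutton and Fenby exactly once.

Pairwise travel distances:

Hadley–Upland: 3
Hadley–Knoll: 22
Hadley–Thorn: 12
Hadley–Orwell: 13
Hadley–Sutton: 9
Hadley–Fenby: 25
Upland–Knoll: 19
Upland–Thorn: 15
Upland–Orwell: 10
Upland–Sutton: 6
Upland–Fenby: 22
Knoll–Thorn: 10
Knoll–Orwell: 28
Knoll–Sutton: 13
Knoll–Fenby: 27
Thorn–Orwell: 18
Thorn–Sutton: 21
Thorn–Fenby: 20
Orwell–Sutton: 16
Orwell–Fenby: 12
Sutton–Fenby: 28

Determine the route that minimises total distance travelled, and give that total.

77 — the shortest possible round trip.

Hadley→Upland→Knoll→Thorn→Orwell→Sutton→Fenby→Hadley: 3+19+10+18+16+28+25 = 119
Hadley→Upland→Knoll→Thorn→Orwell→Fenby→Sutton→Hadley: 3+19+10+18+12+28+9 = 99
Hadley→Upland→Knoll→Thorn→Sutton→Orwell→Fenby→Hadley: 3+19+10+21+16+12+25 = 106
Hadley→Upland→Knoll→Thorn→Sutton→Fenby→Orwell→Hadley: 3+19+10+21+28+12+13 = 106
Hadley→Upland→Knoll→Thorn→Fenby→Orwell→Sutton→Hadley: 3+19+10+20+12+16+9 = 89
Hadley→Upland→Knoll→Thorn→Fenby→Sutton→Orwell→Hadley: 3+19+10+20+28+16+13 = 109
Hadley→Upland→Knoll→Orwell→Thorn→Sutton→Fenby→Hadley: 3+19+28+18+21+28+25 = 142
Hadley→Upland→Knoll→Orwell→Thorn→Fenby→Sutton→Hadley: 3+19+28+18+20+28+9 = 125
… (352 more)
Hadley→Upland→Orwell→Fenby→Thorn→Knoll→Sutton→Hadley: 3+10+12+20+10+13+9 = 77  ← best
The minimum is 77.
One optimal route: Hadley → Upland → Orwell → Fenby → Thorn → Knoll → Sutton → Hadley (or its reverse).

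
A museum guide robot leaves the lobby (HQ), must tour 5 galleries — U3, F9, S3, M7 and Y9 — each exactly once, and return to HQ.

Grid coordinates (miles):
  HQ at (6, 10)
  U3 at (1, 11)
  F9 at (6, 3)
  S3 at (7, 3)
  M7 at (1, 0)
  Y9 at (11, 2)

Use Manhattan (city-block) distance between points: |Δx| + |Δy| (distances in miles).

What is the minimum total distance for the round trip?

There are 60 distinct closed tours to check (reversals are equivalent).
HQ→U3→F9→S3→M7→Y9→HQ: 6+13+1+9+12+13 = 54
HQ→U3→F9→S3→Y9→M7→HQ: 6+13+1+5+12+15 = 52
HQ→U3→F9→M7→S3→Y9→HQ: 6+13+8+9+5+13 = 54
HQ→U3→F9→M7→Y9→S3→HQ: 6+13+8+12+5+8 = 52
HQ→U3→F9→Y9→S3→M7→HQ: 6+13+6+5+9+15 = 54
HQ→U3→F9→Y9→M7→S3→HQ: 6+13+6+12+9+8 = 54
HQ→U3→S3→F9→M7→Y9→HQ: 6+14+1+8+12+13 = 54
HQ→U3→S3→F9→Y9→M7→HQ: 6+14+1+6+12+15 = 54
HQ→U3→S3→M7→F9→Y9→HQ: 6+14+9+8+6+13 = 56
HQ→U3→S3→M7→Y9→F9→HQ: 6+14+9+12+6+7 = 54
HQ→U3→S3→Y9→F9→M7→HQ: 6+14+5+6+8+15 = 54
HQ→U3→S3→Y9→M7→F9→HQ: 6+14+5+12+8+7 = 52
HQ→U3→M7→F9→S3→Y9→HQ: 6+11+8+1+5+13 = 44
HQ→U3→M7→F9→Y9→S3→HQ: 6+11+8+6+5+8 = 44
… (46 more)
HQ→U3→M7→Y9→S3→F9→HQ: 6+11+12+5+1+7 = 42  ← best
The minimum is 42.
One optimal route: HQ → U3 → M7 → Y9 → S3 → F9 → HQ (or its reverse).

Minimum total distance: 42 miles.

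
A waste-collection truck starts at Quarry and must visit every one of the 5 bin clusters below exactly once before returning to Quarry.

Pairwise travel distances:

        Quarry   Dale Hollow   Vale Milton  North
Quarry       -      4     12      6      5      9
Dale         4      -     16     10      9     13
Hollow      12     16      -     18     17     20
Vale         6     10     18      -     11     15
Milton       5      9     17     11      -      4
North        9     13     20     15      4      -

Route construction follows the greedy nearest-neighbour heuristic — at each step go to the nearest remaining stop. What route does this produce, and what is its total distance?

62 along Quarry → Dale → Milton → North → Vale → Hollow → Quarry.

At Quarry the remaining stops are Dale 4, Milton 5, Vale 6, North 9, Hollow 12; go to Dale.
At Dale the remaining stops are Milton 9, Vale 10, North 13, Hollow 16; go to Milton.
At Milton the remaining stops are North 4, Vale 11, Hollow 17; go to North.
At North the remaining stops are Vale 15, Hollow 20; go to Vale.
At Vale the remaining stops are Hollow 18; go to Hollow.
Return Hollow→Quarry: 12.
Total = 4 + 9 + 4 + 15 + 18 + 12 = 62.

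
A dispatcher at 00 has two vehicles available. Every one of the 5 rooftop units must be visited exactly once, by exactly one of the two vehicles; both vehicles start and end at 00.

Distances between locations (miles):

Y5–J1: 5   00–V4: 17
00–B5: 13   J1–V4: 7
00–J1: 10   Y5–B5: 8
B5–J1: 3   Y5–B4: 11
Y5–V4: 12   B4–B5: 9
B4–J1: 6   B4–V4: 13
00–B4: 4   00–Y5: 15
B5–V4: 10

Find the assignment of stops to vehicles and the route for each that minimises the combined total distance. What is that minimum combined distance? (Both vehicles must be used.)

Check every non-empty split of the stops between the two vehicles; for each half take its own optimal tour:
  {Y5} + {B4, B5, J1, V4}: 30 + 40 = 70
  {B4} + {Y5, B5, J1, V4}: 8 + 50 = 58
  {Y5, B4} + {B5, J1, V4}: 30 + 40 = 70
  {B5} + {Y5, B4, J1, V4}: 26 + 44 = 70
  {Y5, B5} + {B4, J1, V4}: 36 + 34 = 70
  {B4, B5} + {Y5, J1, V4}: 26 + 44 = 70
  … (15 splits in total)
Best: vehicle 1 00 → B4 → 00 = 8; vehicle 2 00 → Y5 → B5 → J1 → V4 → 00 = 50; combined 58.

58 miles — the smallest possible combined total.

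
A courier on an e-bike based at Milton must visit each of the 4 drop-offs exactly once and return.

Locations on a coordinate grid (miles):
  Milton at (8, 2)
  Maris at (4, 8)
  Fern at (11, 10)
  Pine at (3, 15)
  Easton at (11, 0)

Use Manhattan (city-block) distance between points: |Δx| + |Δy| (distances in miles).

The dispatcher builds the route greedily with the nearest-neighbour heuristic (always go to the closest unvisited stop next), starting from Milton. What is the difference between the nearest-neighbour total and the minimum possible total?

Milton: Easton=5, Maris=10, Fern=11, Pine=18 ⇒ Easton
Easton: Fern=10, Maris=15, Pine=23 ⇒ Fern
Fern: Maris=9, Pine=13 ⇒ Maris
Maris: Pine=8 ⇒ Pine
NN route Milton → Easton → Fern → Maris → Pine → Milton costs 50.
Optimal: Milton → Maris → Pine → Fern → Easton → Milton costs 46 (by enumerating all 12 distinct tours).
Excess = 50 − 46 = 4.

The nearest-neighbour route is 4 miles longer than optimal.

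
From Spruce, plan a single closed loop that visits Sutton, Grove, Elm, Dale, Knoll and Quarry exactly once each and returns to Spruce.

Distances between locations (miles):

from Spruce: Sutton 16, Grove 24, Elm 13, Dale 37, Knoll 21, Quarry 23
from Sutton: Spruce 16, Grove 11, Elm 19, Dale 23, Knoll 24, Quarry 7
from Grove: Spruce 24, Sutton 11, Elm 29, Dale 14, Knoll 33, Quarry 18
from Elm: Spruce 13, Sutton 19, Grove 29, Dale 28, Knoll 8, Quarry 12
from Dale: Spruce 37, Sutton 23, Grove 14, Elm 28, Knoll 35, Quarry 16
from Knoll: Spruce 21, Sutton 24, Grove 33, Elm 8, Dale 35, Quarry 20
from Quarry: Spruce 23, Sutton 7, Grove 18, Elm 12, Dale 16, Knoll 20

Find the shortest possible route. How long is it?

With 6 stops there are 6!/2 = 360 distinct round trips (a route and its reverse cost the same).
Spruce→Sutton→Grove→Elm→Dale→Knoll→Quarry→Spruce: 16+11+29+28+35+20+23 = 162
Spruce→Sutton→Grove→Elm→Dale→Quarry→Knoll→Spruce: 16+11+29+28+16+20+21 = 141
Spruce→Sutton→Grove→Elm→Knoll→Dale→Quarry→Spruce: 16+11+29+8+35+16+23 = 138
Spruce→Sutton→Grove→Elm→Knoll→Quarry→Dale→Spruce: 16+11+29+8+20+16+37 = 137
Spruce→Sutton→Grove→Elm→Quarry→Dale→Knoll→Spruce: 16+11+29+12+16+35+21 = 140
Spruce→Sutton→Grove→Elm→Quarry→Knoll→Dale→Spruce: 16+11+29+12+20+35+37 = 160
Spruce→Sutton→Grove→Dale→Elm→Knoll→Quarry→Spruce: 16+11+14+28+8+20+23 = 120
Spruce→Sutton→Grove→Dale→Elm→Quarry→Knoll→Spruce: 16+11+14+28+12+20+21 = 122
… (352 more)
Spruce→Sutton→Grove→Dale→Quarry→Elm→Knoll→Spruce: 16+11+14+16+12+8+21 = 98  ← best
The minimum is 98.
One optimal route: Spruce → Sutton → Grove → Dale → Quarry → Elm → Knoll → Spruce (or its reverse).

Minimum total distance: 98 miles.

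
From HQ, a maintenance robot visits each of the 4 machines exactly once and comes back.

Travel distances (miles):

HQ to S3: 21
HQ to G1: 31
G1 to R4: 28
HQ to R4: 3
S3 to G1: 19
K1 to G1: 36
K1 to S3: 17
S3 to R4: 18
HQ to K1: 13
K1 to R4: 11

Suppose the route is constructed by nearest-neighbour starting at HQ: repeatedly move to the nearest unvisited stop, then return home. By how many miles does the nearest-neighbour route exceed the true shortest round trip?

Excess over optimum: 1 miles.

HQ: R4=3, K1=13, S3=21, G1=31 ⇒ R4
R4: K1=11, S3=18, G1=28 ⇒ K1
K1: S3=17, G1=36 ⇒ S3
S3: G1=19 ⇒ G1
NN route HQ → R4 → K1 → S3 → G1 → HQ costs 81.
Optimal: HQ → K1 → S3 → G1 → R4 → HQ costs 80 (by enumerating all 12 distinct tours).
Excess = 81 − 80 = 1.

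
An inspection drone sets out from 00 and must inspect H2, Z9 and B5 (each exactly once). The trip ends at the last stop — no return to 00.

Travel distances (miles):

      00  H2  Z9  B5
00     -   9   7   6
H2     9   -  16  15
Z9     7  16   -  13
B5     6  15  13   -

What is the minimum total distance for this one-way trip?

Minimum one-way distance = 35 miles.

There are 3! = 6 possible orderings.
00 → H2 → Z9 → B5: 9+16+13 = 38
00 → H2 → B5 → Z9: 9+15+13 = 37
00 → Z9 → H2 → B5: 7+16+15 = 38
00 → Z9 → B5 → H2: 7+13+15 = 35
00 → B5 → H2 → Z9: 6+15+16 = 37
00 → B5 → Z9 → H2: 6+13+16 = 35
The minimum is 35.
One shortest path: 00 → Z9 → B5 → H2.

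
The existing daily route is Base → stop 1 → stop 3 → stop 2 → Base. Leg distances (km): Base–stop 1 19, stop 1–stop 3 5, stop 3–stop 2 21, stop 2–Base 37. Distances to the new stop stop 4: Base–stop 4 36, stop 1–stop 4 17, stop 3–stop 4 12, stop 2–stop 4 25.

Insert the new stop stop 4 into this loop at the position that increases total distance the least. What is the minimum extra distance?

Insertion cost between consecutive stops i–j is d(i,stop 4) + d(stop 4,j) − d(i,j):
  between Base and stop 1: 36 + 17 − 19 = 34
  between stop 1 and stop 3: 17 + 12 − 5 = 24
  between stop 3 and stop 2: 12 + 25 − 21 = 16
  between stop 2 and Base: 25 + 36 − 37 = 24
Cheapest insertion is between stop 3 and stop 2, adding 16.
New total = 82 + 16 = 98.

Adding 16 km by placing stop 4 on the stop 3–stop 2 leg.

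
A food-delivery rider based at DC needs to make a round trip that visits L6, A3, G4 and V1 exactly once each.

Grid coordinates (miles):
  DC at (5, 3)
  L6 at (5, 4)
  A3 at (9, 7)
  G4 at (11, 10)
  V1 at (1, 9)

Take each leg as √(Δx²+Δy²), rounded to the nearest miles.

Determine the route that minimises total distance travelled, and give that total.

With 4 stops there are 4!/2 = 12 distinct round trips (a route and its reverse cost the same).
DC → L6 → A3 → G4 → V1 → DC: 1+5+4+10+7 = 27
DC → L6 → A3 → V1 → G4 → DC: 1+5+8+10+9 = 33
DC → L6 → G4 → A3 → V1 → DC: 1+8+4+8+7 = 28
DC → L6 → G4 → V1 → A3 → DC: 1+8+10+8+6 = 33
DC → L6 → V1 → A3 → G4 → DC: 1+6+8+4+9 = 28
DC → L6 → V1 → G4 → A3 → DC: 1+6+10+4+6 = 27
DC → A3 → L6 → G4 → V1 → DC: 6+5+8+10+7 = 36
DC → A3 → L6 → V1 → G4 → DC: 6+5+6+10+9 = 36
DC → A3 → G4 → L6 → V1 → DC: 6+4+8+6+7 = 31
DC → A3 → V1 → L6 → G4 → DC: 6+8+6+8+9 = 37
DC → G4 → L6 → A3 → V1 → DC: 9+8+5+8+7 = 37
DC → G4 → A3 → L6 → V1 → DC: 9+4+5+6+7 = 31
The minimum is 27.
One optimal route: DC → L6 → A3 → G4 → V1 → DC (or its reverse).

27 miles — the shortest possible round trip.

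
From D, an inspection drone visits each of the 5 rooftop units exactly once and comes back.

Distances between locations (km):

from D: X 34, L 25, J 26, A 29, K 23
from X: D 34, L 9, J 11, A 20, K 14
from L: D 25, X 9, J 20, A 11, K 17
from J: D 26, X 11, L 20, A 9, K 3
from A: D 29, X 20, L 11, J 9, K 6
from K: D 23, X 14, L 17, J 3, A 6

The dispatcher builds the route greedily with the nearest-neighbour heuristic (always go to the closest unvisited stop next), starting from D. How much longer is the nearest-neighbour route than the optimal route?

From D: K=23, L=25, J=26, A=29, X=34 → choose K (23).
From K: J=3, A=6, X=14, L=17 → choose J (3).
From J: A=9, X=11, L=20 → choose A (9).
From A: L=11, X=20 → choose L (11).
From L: X=9 → choose X (9).
NN route D → K → J → A → L → X → D costs 89.
Optimal: D → L → X → J → A → K → D costs 83 (by enumerating all 60 distinct tours).
Excess = 89 − 83 = 6.

6 km longer than the optimal tour.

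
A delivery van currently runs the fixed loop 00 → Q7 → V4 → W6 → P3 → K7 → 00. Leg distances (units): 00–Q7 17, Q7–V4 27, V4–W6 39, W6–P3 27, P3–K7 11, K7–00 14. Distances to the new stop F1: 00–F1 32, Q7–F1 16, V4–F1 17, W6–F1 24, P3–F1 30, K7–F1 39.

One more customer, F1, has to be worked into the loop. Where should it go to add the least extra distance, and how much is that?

+2 — insert F1 between V4 and W6.

Insertion cost between consecutive stops i–j is d(i,F1) + d(F1,j) − d(i,j):
  between 00 and Q7: 32 + 16 − 17 = 31
  between Q7 and V4: 16 + 17 − 27 = 6
  between V4 and W6: 17 + 24 − 39 = 2
  between W6 and P3: 24 + 30 − 27 = 27
  between P3 and K7: 30 + 39 − 11 = 58
  between K7 and 00: 39 + 32 − 14 = 57
Cheapest insertion is between V4 and W6, adding 2.
New total = 135 + 2 = 137.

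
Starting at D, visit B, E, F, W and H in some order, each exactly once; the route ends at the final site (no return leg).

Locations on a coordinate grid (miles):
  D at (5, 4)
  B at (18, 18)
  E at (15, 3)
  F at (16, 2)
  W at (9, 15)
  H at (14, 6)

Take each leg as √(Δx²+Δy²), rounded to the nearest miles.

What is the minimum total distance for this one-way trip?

34 miles — the minimum one-way total.

There are 5! = 120 possible orderings.
D - B - E - F - W - H: 19+15+1+15+10 = 60
D - B - E - F - H - W: 19+15+1+4+10 = 49
D - B - E - W - F - H: 19+15+13+15+4 = 66
D - B - E - W - H - F: 19+15+13+10+4 = 61
D - B - E - H - F - W: 19+15+3+4+15 = 56
D - B - E - H - W - F: 19+15+3+10+15 = 62
D - B - F - E - W - H: 19+16+1+13+10 = 59
D - B - F - E - H - W: 19+16+1+3+10 = 49
D - B - F - W - E - H: 19+16+15+13+3 = 66
D - B - F - W - H - E: 19+16+15+10+3 = 63
D - B - F - H - E - W: 19+16+4+3+13 = 55
D - B - F - H - W - E: 19+16+4+10+13 = 62
D - B - W - E - F - H: 19+9+13+1+4 = 46
D - B - W - E - H - F: 19+9+13+3+4 = 48
… (106 more)
D - E - F - H - W - B: 10+1+4+10+9 = 34  ← best
The minimum is 34.
One shortest path: D → E → F → H → W → B.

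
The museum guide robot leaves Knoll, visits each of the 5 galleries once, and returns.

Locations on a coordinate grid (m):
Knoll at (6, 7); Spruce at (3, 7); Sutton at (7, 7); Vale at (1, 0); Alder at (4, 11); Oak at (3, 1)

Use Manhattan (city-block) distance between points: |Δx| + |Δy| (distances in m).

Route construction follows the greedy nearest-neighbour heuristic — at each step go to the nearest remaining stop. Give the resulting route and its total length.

At Knoll the remaining stops are Sutton 1, Spruce 3, Alder 6, Oak 9, Vale 12; go to Sutton.
At Sutton the remaining stops are Spruce 4, Alder 7, Oak 10, Vale 13; go to Spruce.
At Spruce the remaining stops are Alder 5, Oak 6, Vale 9; go to Alder.
At Alder the remaining stops are Oak 11, Vale 14; go to Oak.
At Oak the remaining stops are Vale 3; go to Vale.
Return Vale→Knoll: 12.
Total = 1 + 4 + 5 + 11 + 3 + 12 = 36.

36 m along Knoll → Sutton → Spruce → Alder → Oak → Vale → Knoll.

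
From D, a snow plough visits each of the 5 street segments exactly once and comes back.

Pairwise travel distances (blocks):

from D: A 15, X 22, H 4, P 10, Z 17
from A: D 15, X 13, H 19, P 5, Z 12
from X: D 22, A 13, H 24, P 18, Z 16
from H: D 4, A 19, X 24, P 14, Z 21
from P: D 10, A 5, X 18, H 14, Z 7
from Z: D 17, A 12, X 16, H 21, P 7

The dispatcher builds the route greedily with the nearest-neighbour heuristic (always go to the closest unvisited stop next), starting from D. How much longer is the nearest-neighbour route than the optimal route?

D: H=4, P=10, A=15, Z=17, X=22 ⇒ H
H: P=14, A=19, Z=21, X=24 ⇒ P
P: A=5, Z=7, X=18 ⇒ A
A: Z=12, X=13 ⇒ Z
Z: X=16 ⇒ X
NN route D → H → P → A → Z → X → D costs 73.
Optimal: D → A → X → Z → P → H → D costs 69 (by enumerating all 60 distinct tours).
Excess = 73 − 69 = 4.

Excess over optimum: 4 blocks.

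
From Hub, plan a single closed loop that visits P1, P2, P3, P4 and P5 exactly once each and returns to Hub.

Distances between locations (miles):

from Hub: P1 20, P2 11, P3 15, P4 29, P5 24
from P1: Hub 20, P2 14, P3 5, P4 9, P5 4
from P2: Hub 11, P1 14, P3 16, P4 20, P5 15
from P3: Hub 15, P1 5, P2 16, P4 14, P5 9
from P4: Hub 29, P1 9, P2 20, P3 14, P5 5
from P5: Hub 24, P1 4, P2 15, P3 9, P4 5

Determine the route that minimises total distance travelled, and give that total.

Hub - P1 - P2 - P3 - P4 - P5 - Hub: 20+14+16+14+5+24 = 93
Hub - P1 - P2 - P3 - P5 - P4 - Hub: 20+14+16+9+5+29 = 93
Hub - P1 - P2 - P4 - P3 - P5 - Hub: 20+14+20+14+9+24 = 101
Hub - P1 - P2 - P4 - P5 - P3 - Hub: 20+14+20+5+9+15 = 83
Hub - P1 - P2 - P5 - P3 - P4 - Hub: 20+14+15+9+14+29 = 101
Hub - P1 - P2 - P5 - P4 - P3 - Hub: 20+14+15+5+14+15 = 83
Hub - P1 - P3 - P2 - P4 - P5 - Hub: 20+5+16+20+5+24 = 90
Hub - P1 - P3 - P2 - P5 - P4 - Hub: 20+5+16+15+5+29 = 90
Hub - P1 - P3 - P4 - P2 - P5 - Hub: 20+5+14+20+15+24 = 98
Hub - P1 - P3 - P4 - P5 - P2 - Hub: 20+5+14+5+15+11 = 70
Hub - P1 - P3 - P5 - P2 - P4 - Hub: 20+5+9+15+20+29 = 98
Hub - P1 - P3 - P5 - P4 - P2 - Hub: 20+5+9+5+20+11 = 70
Hub - P1 - P4 - P2 - P3 - P5 - Hub: 20+9+20+16+9+24 = 98
Hub - P1 - P4 - P2 - P5 - P3 - Hub: 20+9+20+15+9+15 = 88
… (46 more)
Hub - P2 - P4 - P5 - P1 - P3 - Hub: 11+20+5+4+5+15 = 60  ← best
The minimum is 60.
One optimal route: Hub → P2 → P4 → P5 → P1 → P3 → Hub (or its reverse).

60 miles — the shortest possible round trip.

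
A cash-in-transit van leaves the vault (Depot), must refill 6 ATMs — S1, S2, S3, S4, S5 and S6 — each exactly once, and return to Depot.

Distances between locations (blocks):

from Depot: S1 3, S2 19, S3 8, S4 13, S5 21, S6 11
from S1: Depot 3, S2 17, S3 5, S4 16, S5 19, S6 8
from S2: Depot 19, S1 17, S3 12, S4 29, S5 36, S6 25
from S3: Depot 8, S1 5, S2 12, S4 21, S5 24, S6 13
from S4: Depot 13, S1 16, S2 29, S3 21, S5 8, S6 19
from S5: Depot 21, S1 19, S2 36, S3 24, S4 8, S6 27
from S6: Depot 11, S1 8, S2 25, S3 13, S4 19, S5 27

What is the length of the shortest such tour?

There are 360 distinct closed tours to check (reversals are equivalent).
Depot→S1→S2→S3→S4→S5→S6→Depot: 3+17+12+21+8+27+11 = 99
Depot→S1→S2→S3→S4→S6→S5→Depot: 3+17+12+21+19+27+21 = 120
Depot→S1→S2→S3→S5→S4→S6→Depot: 3+17+12+24+8+19+11 = 94
Depot→S1→S2→S3→S5→S6→S4→Depot: 3+17+12+24+27+19+13 = 115
Depot→S1→S2→S3→S6→S4→S5→Depot: 3+17+12+13+19+8+21 = 93
Depot→S1→S2→S3→S6→S5→S4→Depot: 3+17+12+13+27+8+13 = 93
Depot→S1→S2→S4→S3→S5→S6→Depot: 3+17+29+21+24+27+11 = 132
Depot→S1→S2→S4→S3→S6→S5→Depot: 3+17+29+21+13+27+21 = 131
… (352 more)
Depot→S2→S3→S1→S6→S4→S5→Depot: 19+12+5+8+19+8+21 = 92  ← best
The minimum is 92.
One optimal route: Depot → S2 → S3 → S1 → S6 → S4 → S5 → Depot (or its reverse).

Shortest round trip = 92 blocks.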